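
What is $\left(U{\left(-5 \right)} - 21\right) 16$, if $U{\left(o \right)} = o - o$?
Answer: $-336$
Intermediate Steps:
$U{\left(o \right)} = 0$
$\left(U{\left(-5 \right)} - 21\right) 16 = \left(0 - 21\right) 16 = \left(-21\right) 16 = -336$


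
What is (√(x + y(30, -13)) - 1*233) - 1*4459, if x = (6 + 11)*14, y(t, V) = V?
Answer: -4677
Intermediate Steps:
x = 238 (x = 17*14 = 238)
(√(x + y(30, -13)) - 1*233) - 1*4459 = (√(238 - 13) - 1*233) - 1*4459 = (√225 - 233) - 4459 = (15 - 233) - 4459 = -218 - 4459 = -4677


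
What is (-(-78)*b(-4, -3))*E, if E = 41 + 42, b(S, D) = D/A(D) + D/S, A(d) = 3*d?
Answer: 14027/2 ≈ 7013.5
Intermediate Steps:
b(S, D) = ⅓ + D/S (b(S, D) = D/((3*D)) + D/S = D*(1/(3*D)) + D/S = ⅓ + D/S)
E = 83
(-(-78)*b(-4, -3))*E = -(-78)*(-3 + (⅓)*(-4))/(-4)*83 = -(-78)*(-(-3 - 4/3)/4)*83 = -(-78)*(-¼*(-13/3))*83 = -(-78)*13/12*83 = -78*(-13/12)*83 = (169/2)*83 = 14027/2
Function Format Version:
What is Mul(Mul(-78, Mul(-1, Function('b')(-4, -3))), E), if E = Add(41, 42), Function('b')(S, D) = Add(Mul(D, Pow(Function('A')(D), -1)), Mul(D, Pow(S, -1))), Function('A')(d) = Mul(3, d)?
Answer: Rational(14027, 2) ≈ 7013.5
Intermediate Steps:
Function('b')(S, D) = Add(Rational(1, 3), Mul(D, Pow(S, -1))) (Function('b')(S, D) = Add(Mul(D, Pow(Mul(3, D), -1)), Mul(D, Pow(S, -1))) = Add(Mul(D, Mul(Rational(1, 3), Pow(D, -1))), Mul(D, Pow(S, -1))) = Add(Rational(1, 3), Mul(D, Pow(S, -1))))
E = 83
Mul(Mul(-78, Mul(-1, Function('b')(-4, -3))), E) = Mul(Mul(-78, Mul(-1, Mul(Pow(-4, -1), Add(-3, Mul(Rational(1, 3), -4))))), 83) = Mul(Mul(-78, Mul(-1, Mul(Rational(-1, 4), Add(-3, Rational(-4, 3))))), 83) = Mul(Mul(-78, Mul(-1, Mul(Rational(-1, 4), Rational(-13, 3)))), 83) = Mul(Mul(-78, Mul(-1, Rational(13, 12))), 83) = Mul(Mul(-78, Rational(-13, 12)), 83) = Mul(Rational(169, 2), 83) = Rational(14027, 2)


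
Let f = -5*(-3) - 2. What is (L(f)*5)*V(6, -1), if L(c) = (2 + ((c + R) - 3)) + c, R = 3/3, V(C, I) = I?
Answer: -130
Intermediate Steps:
R = 1 (R = 3*(1/3) = 1)
f = 13 (f = 15 - 2 = 13)
L(c) = 2*c (L(c) = (2 + ((c + 1) - 3)) + c = (2 + ((1 + c) - 3)) + c = (2 + (-2 + c)) + c = c + c = 2*c)
(L(f)*5)*V(6, -1) = ((2*13)*5)*(-1) = (26*5)*(-1) = 130*(-1) = -130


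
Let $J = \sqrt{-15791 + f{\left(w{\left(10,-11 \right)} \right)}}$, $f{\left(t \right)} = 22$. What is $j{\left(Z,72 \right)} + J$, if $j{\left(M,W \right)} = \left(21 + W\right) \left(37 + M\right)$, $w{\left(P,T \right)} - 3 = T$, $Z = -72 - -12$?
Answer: $-2139 + i \sqrt{15769} \approx -2139.0 + 125.57 i$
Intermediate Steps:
$Z = -60$ ($Z = -72 + 12 = -60$)
$w{\left(P,T \right)} = 3 + T$
$J = i \sqrt{15769}$ ($J = \sqrt{-15791 + 22} = \sqrt{-15769} = i \sqrt{15769} \approx 125.57 i$)
$j{\left(Z,72 \right)} + J = \left(777 + 21 \left(-60\right) + 37 \cdot 72 - 4320\right) + i \sqrt{15769} = \left(777 - 1260 + 2664 - 4320\right) + i \sqrt{15769} = -2139 + i \sqrt{15769}$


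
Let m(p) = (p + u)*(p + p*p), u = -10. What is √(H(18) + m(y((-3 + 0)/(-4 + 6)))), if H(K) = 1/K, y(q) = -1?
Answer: √2/6 ≈ 0.23570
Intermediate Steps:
m(p) = (-10 + p)*(p + p²) (m(p) = (p - 10)*(p + p*p) = (-10 + p)*(p + p²))
√(H(18) + m(y((-3 + 0)/(-4 + 6)))) = √(1/18 - (-10 + (-1)² - 9*(-1))) = √(1/18 - (-10 + 1 + 9)) = √(1/18 - 1*0) = √(1/18 + 0) = √(1/18) = √2/6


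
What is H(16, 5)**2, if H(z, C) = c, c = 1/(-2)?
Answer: 1/4 ≈ 0.25000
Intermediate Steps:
c = -1/2 ≈ -0.50000
H(z, C) = -1/2
H(16, 5)**2 = (-1/2)**2 = 1/4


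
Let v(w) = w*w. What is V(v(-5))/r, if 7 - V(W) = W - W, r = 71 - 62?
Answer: 7/9 ≈ 0.77778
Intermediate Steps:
r = 9
v(w) = w**2
V(W) = 7 (V(W) = 7 - (W - W) = 7 - 1*0 = 7 + 0 = 7)
V(v(-5))/r = 7/9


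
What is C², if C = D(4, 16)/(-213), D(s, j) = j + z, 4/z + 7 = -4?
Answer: 29584/5489649 ≈ 0.0053890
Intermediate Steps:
z = -4/11 (z = 4/(-7 - 4) = 4/(-11) = 4*(-1/11) = -4/11 ≈ -0.36364)
D(s, j) = -4/11 + j (D(s, j) = j - 4/11 = -4/11 + j)
C = -172/2343 (C = (-4/11 + 16)/(-213) = (172/11)*(-1/213) = -172/2343 ≈ -0.073410)
C² = (-172/2343)² = 29584/5489649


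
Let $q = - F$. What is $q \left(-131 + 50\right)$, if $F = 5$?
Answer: $405$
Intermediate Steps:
$q = -5$ ($q = \left(-1\right) 5 = -5$)
$q \left(-131 + 50\right) = - 5 \left(-131 + 50\right) = \left(-5\right) \left(-81\right) = 405$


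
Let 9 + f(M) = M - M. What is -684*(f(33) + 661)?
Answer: -445968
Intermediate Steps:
f(M) = -9 (f(M) = -9 + (M - M) = -9 + 0 = -9)
-684*(f(33) + 661) = -684*(-9 + 661) = -684*652 = -445968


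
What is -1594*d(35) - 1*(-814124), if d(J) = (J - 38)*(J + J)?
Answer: 1148864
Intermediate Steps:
d(J) = 2*J*(-38 + J) (d(J) = (-38 + J)*(2*J) = 2*J*(-38 + J))
-1594*d(35) - 1*(-814124) = -3188*35*(-38 + 35) - 1*(-814124) = -3188*35*(-3) + 814124 = -1594*(-210) + 814124 = 334740 + 814124 = 1148864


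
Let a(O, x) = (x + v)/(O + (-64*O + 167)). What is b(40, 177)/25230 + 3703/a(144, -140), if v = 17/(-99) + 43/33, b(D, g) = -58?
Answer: 202868231461/854340 ≈ 2.3746e+5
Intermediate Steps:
v = 112/99 (v = 17*(-1/99) + 43*(1/33) = -17/99 + 43/33 = 112/99 ≈ 1.1313)
a(O, x) = (112/99 + x)/(167 - 63*O) (a(O, x) = (x + 112/99)/(O + (-64*O + 167)) = (112/99 + x)/(O + (167 - 64*O)) = (112/99 + x)/(167 - 63*O))
b(40, 177)/25230 + 3703/a(144, -140) = -58/25230 + 3703/(((-112 - 99*(-140))/(99*(-167 + 63*144)))) = -58*1/25230 + 3703/(((-112 + 13860)/(99*(-167 + 9072)))) = -1/435 + 3703/(((1/99)*13748/8905)) = -1/435 + 3703/(((1/99)*(1/8905)*13748)) = -1/435 + 3703/(13748/881595) = -1/435 + 3703*(881595/13748) = -1/435 + 466363755/1964 = 202868231461/854340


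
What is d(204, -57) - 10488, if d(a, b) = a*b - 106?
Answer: -22222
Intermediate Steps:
d(a, b) = -106 + a*b
d(204, -57) - 10488 = (-106 + 204*(-57)) - 10488 = (-106 - 11628) - 10488 = -11734 - 10488 = -22222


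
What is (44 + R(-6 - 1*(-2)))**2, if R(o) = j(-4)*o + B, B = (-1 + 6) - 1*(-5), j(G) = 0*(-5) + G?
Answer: 4900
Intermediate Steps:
j(G) = G (j(G) = 0 + G = G)
B = 10 (B = 5 + 5 = 10)
R(o) = 10 - 4*o (R(o) = -4*o + 10 = 10 - 4*o)
(44 + R(-6 - 1*(-2)))**2 = (44 + (10 - 4*(-6 - 1*(-2))))**2 = (44 + (10 - 4*(-6 + 2)))**2 = (44 + (10 - 4*(-4)))**2 = (44 + (10 + 16))**2 = (44 + 26)**2 = 70**2 = 4900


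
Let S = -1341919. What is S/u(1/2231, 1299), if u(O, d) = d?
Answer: -1341919/1299 ≈ -1033.0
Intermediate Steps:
S/u(1/2231, 1299) = -1341919/1299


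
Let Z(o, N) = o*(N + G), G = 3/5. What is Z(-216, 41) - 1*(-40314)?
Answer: 156642/5 ≈ 31328.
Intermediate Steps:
G = 3/5 (G = 3*(1/5) = 3/5 ≈ 0.60000)
Z(o, N) = o*(3/5 + N) (Z(o, N) = o*(N + 3/5) = o*(3/5 + N))
Z(-216, 41) - 1*(-40314) = (1/5)*(-216)*(3 + 5*41) - 1*(-40314) = (1/5)*(-216)*(3 + 205) + 40314 = (1/5)*(-216)*208 + 40314 = -44928/5 + 40314 = 156642/5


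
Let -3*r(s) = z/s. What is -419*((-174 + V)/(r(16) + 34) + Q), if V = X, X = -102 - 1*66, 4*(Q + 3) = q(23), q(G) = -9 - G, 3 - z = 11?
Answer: 1804633/205 ≈ 8803.1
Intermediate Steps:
z = -8 (z = 3 - 1*11 = 3 - 11 = -8)
Q = -11 (Q = -3 + (-9 - 1*23)/4 = -3 + (-9 - 23)/4 = -3 + (¼)*(-32) = -3 - 8 = -11)
r(s) = 8/(3*s) (r(s) = -(-8)/(3*s) = 8/(3*s))
X = -168 (X = -102 - 66 = -168)
V = -168
-419*((-174 + V)/(r(16) + 34) + Q) = -419*((-174 - 168)/((8/3)/16 + 34) - 11) = -419*(-342/((8/3)*(1/16) + 34) - 11) = -419*(-342/(⅙ + 34) - 11) = -419*(-342/205/6 - 11) = -419*(-342*6/205 - 11) = -419*(-2052/205 - 11) = -419*(-4307/205) = 1804633/205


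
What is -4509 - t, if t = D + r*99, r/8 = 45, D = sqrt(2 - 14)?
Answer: -40149 - 2*I*sqrt(3) ≈ -40149.0 - 3.4641*I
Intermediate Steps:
D = 2*I*sqrt(3) (D = sqrt(-12) = 2*I*sqrt(3) ≈ 3.4641*I)
r = 360 (r = 8*45 = 360)
t = 35640 + 2*I*sqrt(3) (t = 2*I*sqrt(3) + 360*99 = 2*I*sqrt(3) + 35640 = 35640 + 2*I*sqrt(3) ≈ 35640.0 + 3.4641*I)
-4509 - t = -4509 - (35640 + 2*I*sqrt(3)) = -4509 + (-35640 - 2*I*sqrt(3)) = -40149 - 2*I*sqrt(3)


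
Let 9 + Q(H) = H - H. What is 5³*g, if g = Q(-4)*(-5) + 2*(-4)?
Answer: 4625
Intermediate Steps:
Q(H) = -9 (Q(H) = -9 + (H - H) = -9 + 0 = -9)
g = 37 (g = -9*(-5) + 2*(-4) = 45 - 8 = 37)
5³*g = 5³*37 = 125*37 = 4625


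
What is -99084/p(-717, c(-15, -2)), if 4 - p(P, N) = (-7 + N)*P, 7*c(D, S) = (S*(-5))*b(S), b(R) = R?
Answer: 693588/49445 ≈ 14.027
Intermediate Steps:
c(D, S) = -5*S²/7 (c(D, S) = ((S*(-5))*S)/7 = ((-5*S)*S)/7 = (-5*S²)/7 = -5*S²/7)
p(P, N) = 4 - P*(-7 + N) (p(P, N) = 4 - (-7 + N)*P = 4 - P*(-7 + N))
-99084/p(-717, c(-15, -2)) = -99084/(4 + 7*(-717) - 1*(-5/7*(-2)²)*(-717)) = -99084/(4 - 5019 - 1*(-5/7*4)*(-717)) = -99084/(4 - 5019 - 1*(-20/7)*(-717)) = -99084/(4 - 5019 - 14340/7) = -99084/(-49445/7) = -99084*(-7/49445) = 693588/49445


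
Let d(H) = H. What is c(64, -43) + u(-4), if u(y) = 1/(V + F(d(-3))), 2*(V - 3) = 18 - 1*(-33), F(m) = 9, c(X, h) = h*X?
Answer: -206398/75 ≈ -2752.0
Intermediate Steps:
c(X, h) = X*h
V = 57/2 (V = 3 + (18 - 1*(-33))/2 = 3 + (18 + 33)/2 = 3 + (½)*51 = 3 + 51/2 = 57/2 ≈ 28.500)
u(y) = 2/75 (u(y) = 1/(57/2 + 9) = 1/(75/2) = 2/75)
c(64, -43) + u(-4) = 64*(-43) + 2/75 = -2752 + 2/75 = -206398/75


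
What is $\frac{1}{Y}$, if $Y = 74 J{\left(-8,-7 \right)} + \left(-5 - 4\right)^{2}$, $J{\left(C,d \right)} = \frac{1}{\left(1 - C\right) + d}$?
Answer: $\frac{1}{118} \approx 0.0084746$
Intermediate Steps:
$J{\left(C,d \right)} = \frac{1}{1 + d - C}$
$Y = 118$ ($Y = \frac{74}{1 - 7 - -8} + \left(-5 - 4\right)^{2} = \frac{74}{1 - 7 + 8} + \left(-9\right)^{2} = \frac{74}{2} + 81 = 74 \cdot \frac{1}{2} + 81 = 37 + 81 = 118$)
$\frac{1}{Y} = \frac{1}{118}$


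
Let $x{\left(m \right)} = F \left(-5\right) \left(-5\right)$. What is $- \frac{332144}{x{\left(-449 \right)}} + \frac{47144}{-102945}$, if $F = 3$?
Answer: $- \frac{2279739992}{514725} \approx -4429.0$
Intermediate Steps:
$x{\left(m \right)} = 75$ ($x{\left(m \right)} = 3 \left(-5\right) \left(-5\right) = \left(-15\right) \left(-5\right) = 75$)
$- \frac{332144}{x{\left(-449 \right)}} + \frac{47144}{-102945} = - \frac{332144}{75} + \frac{47144}{-102945} = \left(-332144\right) \frac{1}{75} + 47144 \left(- \frac{1}{102945}\right) = - \frac{332144}{75} - \frac{47144}{102945} = - \frac{2279739992}{514725}$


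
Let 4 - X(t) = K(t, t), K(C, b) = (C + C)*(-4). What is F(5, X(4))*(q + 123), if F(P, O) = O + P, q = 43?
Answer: 6806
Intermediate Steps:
K(C, b) = -8*C (K(C, b) = (2*C)*(-4) = -8*C)
X(t) = 4 + 8*t (X(t) = 4 - (-8)*t = 4 + 8*t)
F(5, X(4))*(q + 123) = ((4 + 8*4) + 5)*(43 + 123) = ((4 + 32) + 5)*166 = (36 + 5)*166 = 41*166 = 6806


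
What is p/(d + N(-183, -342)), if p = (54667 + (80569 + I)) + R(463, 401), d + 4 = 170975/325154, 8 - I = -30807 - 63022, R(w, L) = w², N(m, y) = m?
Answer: -48062313356/20210941 ≈ -2378.0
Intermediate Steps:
I = 93837 (I = 8 - (-30807 - 63022) = 8 - 1*(-93829) = 8 + 93829 = 93837)
d = -1129641/325154 (d = -4 + 170975/325154 = -1129641/325154 ≈ -3.4742)
p = 443442 (p = (54667 + (80569 + 93837)) + 463² = (54667 + 174406) + 214369 = 229073 + 214369 = 443442)
p/(d + N(-183, -342)) = 443442/(-1129641/325154 - 183) = 443442/(-60632823/325154) = 443442*(-325154/60632823) = -48062313356/20210941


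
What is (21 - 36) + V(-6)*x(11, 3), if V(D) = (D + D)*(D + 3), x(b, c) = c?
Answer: 93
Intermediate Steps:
V(D) = 2*D*(3 + D) (V(D) = (2*D)*(3 + D) = 2*D*(3 + D))
(21 - 36) + V(-6)*x(11, 3) = (21 - 36) + (2*(-6)*(3 - 6))*3 = -15 + (2*(-6)*(-3))*3 = -15 + 36*3 = -15 + 108 = 93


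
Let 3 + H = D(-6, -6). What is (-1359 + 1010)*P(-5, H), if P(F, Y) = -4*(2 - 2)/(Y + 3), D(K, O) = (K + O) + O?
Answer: 0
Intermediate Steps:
D(K, O) = K + 2*O
H = -21 (H = -3 + (-6 + 2*(-6)) = -3 + (-6 - 12) = -3 - 18 = -21)
P(F, Y) = 0 (P(F, Y) = -0/(3 + Y) = -4*0 = 0)
(-1359 + 1010)*P(-5, H) = (-1359 + 1010)*0 = -349*0 = 0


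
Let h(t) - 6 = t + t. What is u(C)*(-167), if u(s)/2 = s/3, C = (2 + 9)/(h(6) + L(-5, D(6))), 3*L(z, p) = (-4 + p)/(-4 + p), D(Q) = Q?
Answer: -334/5 ≈ -66.800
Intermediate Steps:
h(t) = 6 + 2*t (h(t) = 6 + (t + t) = 6 + 2*t)
L(z, p) = ⅓ (L(z, p) = ((-4 + p)/(-4 + p))/3 = (⅓)*1 = ⅓)
C = ⅗ (C = (2 + 9)/((6 + 2*6) + ⅓) = 11/((6 + 12) + ⅓) = 11/(18 + ⅓) = 11/(55/3) = 11*(3/55) = ⅗ ≈ 0.60000)
u(s) = 2*s/3 (u(s) = 2*(s/3) = 2*s/3)
u(C)*(-167) = ((⅔)*(⅗))*(-167) = (⅖)*(-167) = -334/5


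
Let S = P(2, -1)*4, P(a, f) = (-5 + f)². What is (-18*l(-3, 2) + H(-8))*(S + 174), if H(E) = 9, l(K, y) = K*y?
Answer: 37206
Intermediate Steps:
S = 144 (S = (-5 - 1)²*4 = (-6)²*4 = 36*4 = 144)
(-18*l(-3, 2) + H(-8))*(S + 174) = (-(-54)*2 + 9)*(144 + 174) = (-18*(-6) + 9)*318 = (108 + 9)*318 = 117*318 = 37206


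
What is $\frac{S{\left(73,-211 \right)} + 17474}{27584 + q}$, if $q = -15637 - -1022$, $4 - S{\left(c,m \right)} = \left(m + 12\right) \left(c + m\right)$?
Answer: $- \frac{3328}{4323} \approx -0.76984$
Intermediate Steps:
$S{\left(c,m \right)} = 4 - \left(12 + m\right) \left(c + m\right)$ ($S{\left(c,m \right)} = 4 - \left(m + 12\right) \left(c + m\right) = 4 - \left(12 + m\right) \left(c + m\right)$)
$q = -14615$ ($q = -15637 + 1022 = -14615$)
$\frac{S{\left(73,-211 \right)} + 17474}{27584 + q} = \frac{\left(4 - \left(-211\right)^{2} - 876 - -2532 - 73 \left(-211\right)\right) + 17474}{27584 - 14615} = \frac{\left(4 - 44521 - 876 + 2532 + 15403\right) + 17474}{12969} = \left(\left(4 - 44521 - 876 + 2532 + 15403\right) + 17474\right) \frac{1}{12969} = \left(-27458 + 17474\right) \frac{1}{12969} = \left(-9984\right) \frac{1}{12969} = - \frac{3328}{4323}$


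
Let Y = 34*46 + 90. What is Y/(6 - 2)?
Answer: 827/2 ≈ 413.50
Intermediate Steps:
Y = 1654 (Y = 1564 + 90 = 1654)
Y/(6 - 2) = 1654/(6 - 2) = 1654/4 = 1654*(¼) = 827/2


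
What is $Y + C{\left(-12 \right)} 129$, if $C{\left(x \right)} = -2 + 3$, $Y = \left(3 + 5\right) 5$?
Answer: $169$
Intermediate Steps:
$Y = 40$ ($Y = 8 \cdot 5 = 40$)
$C{\left(x \right)} = 1$
$Y + C{\left(-12 \right)} 129 = 40 + 1 \cdot 129 = 40 + 129 = 169$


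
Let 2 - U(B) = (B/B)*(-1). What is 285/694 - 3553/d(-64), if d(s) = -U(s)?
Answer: 2466637/2082 ≈ 1184.7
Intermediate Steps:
U(B) = 3 (U(B) = 2 - B/B*(-1) = 2 - (-1) = 2 - 1*(-1) = 2 + 1 = 3)
d(s) = -3 (d(s) = -1*3 = -3)
285/694 - 3553/d(-64) = 285/694 - 3553/(-3) = 285*(1/694) - 3553*(-1/3) = 285/694 + 3553/3 = 2466637/2082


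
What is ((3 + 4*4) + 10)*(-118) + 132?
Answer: -3290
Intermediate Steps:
((3 + 4*4) + 10)*(-118) + 132 = ((3 + 16) + 10)*(-118) + 132 = (19 + 10)*(-118) + 132 = 29*(-118) + 132 = -3422 + 132 = -3290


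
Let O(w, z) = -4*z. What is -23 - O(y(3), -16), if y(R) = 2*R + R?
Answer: -87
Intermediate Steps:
y(R) = 3*R
-23 - O(y(3), -16) = -23 - (-4)*(-16) = -23 - 1*64 = -23 - 64 = -87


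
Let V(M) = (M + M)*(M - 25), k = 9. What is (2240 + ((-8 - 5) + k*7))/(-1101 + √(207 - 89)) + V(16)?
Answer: -351601194/1212083 - 2290*√118/1212083 ≈ -290.10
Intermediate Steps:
V(M) = 2*M*(-25 + M) (V(M) = (2*M)*(-25 + M) = 2*M*(-25 + M))
(2240 + ((-8 - 5) + k*7))/(-1101 + √(207 - 89)) + V(16) = (2240 + ((-8 - 5) + 9*7))/(-1101 + √(207 - 89)) + 2*16*(-25 + 16) = (2240 + (-13 + 63))/(-1101 + √118) + 2*16*(-9) = (2240 + 50)/(-1101 + √118) - 288 = 2290/(-1101 + √118) - 288 = -288 + 2290/(-1101 + √118)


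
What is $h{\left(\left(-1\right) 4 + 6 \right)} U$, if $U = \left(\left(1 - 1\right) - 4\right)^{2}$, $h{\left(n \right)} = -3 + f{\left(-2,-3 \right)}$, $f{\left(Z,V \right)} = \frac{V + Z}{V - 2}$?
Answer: $-32$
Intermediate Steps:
$f{\left(Z,V \right)} = \frac{V + Z}{-2 + V}$
$h{\left(n \right)} = -2$ ($h{\left(n \right)} = -3 + \frac{-3 - 2}{-2 - 3} = -3 + \frac{1}{-5} \left(-5\right) = -3 - -1 = -3 + 1 = -2$)
$U = 16$ ($U = \left(0 - 4\right)^{2} = \left(-4\right)^{2} = 16$)
$h{\left(\left(-1\right) 4 + 6 \right)} U = \left(-2\right) 16 = -32$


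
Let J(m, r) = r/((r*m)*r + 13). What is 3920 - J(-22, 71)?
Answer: 434684951/110889 ≈ 3920.0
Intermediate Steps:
J(m, r) = r/(13 + m*r**2) (J(m, r) = r/((m*r)*r + 13) = r/(m*r**2 + 13) = r/(13 + m*r**2))
3920 - J(-22, 71) = 3920 - 71/(13 - 22*71**2) = 3920 - 71/(13 - 22*5041) = 3920 - 71/(13 - 110902) = 3920 - 71/(-110889) = 3920 - 71*(-1)/110889 = 3920 - 1*(-71/110889) = 3920 + 71/110889 = 434684951/110889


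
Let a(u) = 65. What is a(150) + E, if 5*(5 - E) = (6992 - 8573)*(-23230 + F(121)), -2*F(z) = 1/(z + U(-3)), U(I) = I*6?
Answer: -7565615261/1030 ≈ -7.3453e+6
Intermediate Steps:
U(I) = 6*I
F(z) = -1/(2*(-18 + z)) (F(z) = -1/(2*(z + 6*(-3))) = -1/(2*(z - 18)) = -1/(2*(-18 + z)))
E = -7565682211/1030 (E = 5 - (6992 - 8573)*(-23230 - 1/(-36 + 2*121))/5 = 5 - (-1581)*(-23230 - 1/(-36 + 242))/5 = 5 - (-1581)*(-23230 - 1/206)/5 = 5 - (-1581)*(-4785381)/(5*206) = 5 - ⅕*7565687361/206 = 5 - 7565687361/1030 = -7565682211/1030 ≈ -7.3453e+6)
a(150) + E = 65 - 7565682211/1030 = -7565615261/1030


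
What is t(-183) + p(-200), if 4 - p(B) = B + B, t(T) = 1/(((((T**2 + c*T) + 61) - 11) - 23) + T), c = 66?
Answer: 8587021/21255 ≈ 404.00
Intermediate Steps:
t(T) = 1/(27 + T**2 + 67*T) (t(T) = 1/(((((T**2 + 66*T) + 61) - 11) - 23) + T) = 1/((((61 + T**2 + 66*T) - 11) - 23) + T) = 1/(((50 + T**2 + 66*T) - 23) + T) = 1/((27 + T**2 + 66*T) + T) = 1/(27 + T**2 + 67*T))
p(B) = 4 - 2*B (p(B) = 4 - (B + B) = 4 - 2*B)
t(-183) + p(-200) = 1/(27 + (-183)**2 + 67*(-183)) + (4 - 2*(-200)) = 1/(27 + 33489 - 12261) + (4 + 400) = 1/21255 + 404 = 8587021/21255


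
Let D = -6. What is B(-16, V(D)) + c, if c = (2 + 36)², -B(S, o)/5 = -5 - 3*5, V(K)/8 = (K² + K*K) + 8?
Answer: 1544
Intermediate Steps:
V(K) = 64 + 16*K² (V(K) = 8*((K² + K*K) + 8) = 8*((K² + K²) + 8) = 8*(2*K² + 8) = 8*(8 + 2*K²) = 64 + 16*K²)
B(S, o) = 100 (B(S, o) = -5*(-5 - 3*5) = -5*(-5 - 15) = -5*(-20) = 100)
c = 1444 (c = 38² = 1444)
B(-16, V(D)) + c = 100 + 1444 = 1544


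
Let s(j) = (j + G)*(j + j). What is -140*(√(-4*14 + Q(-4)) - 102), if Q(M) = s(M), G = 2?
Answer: 14280 - 280*I*√10 ≈ 14280.0 - 885.44*I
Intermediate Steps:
s(j) = 2*j*(2 + j) (s(j) = (j + 2)*(j + j) = (2 + j)*(2*j) = 2*j*(2 + j))
Q(M) = 2*M*(2 + M)
-140*(√(-4*14 + Q(-4)) - 102) = -140*(√(-4*14 + 2*(-4)*(2 - 4)) - 102) = -140*(√(-56 + 2*(-4)*(-2)) - 102) = -140*(√(-56 + 16) - 102) = -140*(√(-40) - 102) = -140*(2*I*√10 - 102) = -140*(-102 + 2*I*√10) = 14280 - 280*I*√10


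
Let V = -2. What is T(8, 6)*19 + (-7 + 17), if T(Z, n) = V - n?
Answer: -142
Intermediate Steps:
T(Z, n) = -2 - n
T(8, 6)*19 + (-7 + 17) = (-2 - 1*6)*19 + (-7 + 17) = (-2 - 6)*19 + 10 = -8*19 + 10 = -152 + 10 = -142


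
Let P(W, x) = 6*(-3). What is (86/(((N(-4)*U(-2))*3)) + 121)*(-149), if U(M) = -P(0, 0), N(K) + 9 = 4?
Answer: -2427508/135 ≈ -17982.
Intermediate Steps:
P(W, x) = -18
N(K) = -5 (N(K) = -9 + 4 = -5)
U(M) = 18 (U(M) = -1*(-18) = 18)
(86/(((N(-4)*U(-2))*3)) + 121)*(-149) = (86/((-5*18*3)) + 121)*(-149) = (86/((-90*3)) + 121)*(-149) = (86/(-270) + 121)*(-149) = (86*(-1/270) + 121)*(-149) = (-43/135 + 121)*(-149) = (16292/135)*(-149) = -2427508/135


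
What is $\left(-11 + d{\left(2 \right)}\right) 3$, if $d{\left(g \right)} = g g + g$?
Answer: $-15$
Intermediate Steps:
$d{\left(g \right)} = g + g^{2}$ ($d{\left(g \right)} = g^{2} + g = g + g^{2}$)
$\left(-11 + d{\left(2 \right)}\right) 3 = \left(-11 + 2 \left(1 + 2\right)\right) 3 = \left(-11 + 2 \cdot 3\right) 3 = \left(-11 + 6\right) 3 = \left(-5\right) 3 = -15$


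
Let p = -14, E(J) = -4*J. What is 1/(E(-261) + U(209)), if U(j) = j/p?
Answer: 14/14407 ≈ 0.00097175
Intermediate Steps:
U(j) = -j/14 (U(j) = j/(-14) = j*(-1/14) = -j/14)
1/(E(-261) + U(209)) = 1/(-4*(-261) - 1/14*209) = 1/(1044 - 209/14) = 1/(14407/14) = 14/14407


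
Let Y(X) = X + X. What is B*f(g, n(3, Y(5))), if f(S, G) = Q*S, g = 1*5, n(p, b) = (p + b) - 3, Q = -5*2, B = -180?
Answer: 9000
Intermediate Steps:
Y(X) = 2*X
Q = -10
n(p, b) = -3 + b + p (n(p, b) = (b + p) - 3 = -3 + b + p)
g = 5
f(S, G) = -10*S
B*f(g, n(3, Y(5))) = -(-1800)*5 = -180*(-50) = 9000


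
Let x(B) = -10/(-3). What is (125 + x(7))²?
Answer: 148225/9 ≈ 16469.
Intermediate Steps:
x(B) = 10/3 (x(B) = -10*(-⅓) = 10/3)
(125 + x(7))² = (125 + 10/3)² = (385/3)² = 148225/9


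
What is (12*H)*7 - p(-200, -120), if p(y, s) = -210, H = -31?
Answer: -2394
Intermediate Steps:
(12*H)*7 - p(-200, -120) = (12*(-31))*7 - 1*(-210) = -372*7 + 210 = -2604 + 210 = -2394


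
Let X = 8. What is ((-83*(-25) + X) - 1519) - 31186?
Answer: -30622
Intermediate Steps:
((-83*(-25) + X) - 1519) - 31186 = ((-83*(-25) + 8) - 1519) - 31186 = ((2075 + 8) - 1519) - 31186 = (2083 - 1519) - 31186 = 564 - 31186 = -30622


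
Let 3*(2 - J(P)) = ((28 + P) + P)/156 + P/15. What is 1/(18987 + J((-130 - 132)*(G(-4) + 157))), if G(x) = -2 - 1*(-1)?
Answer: 585/11742046 ≈ 4.9821e-5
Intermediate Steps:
G(x) = -1 (G(x) = -2 + 1 = -1)
J(P) = 227/117 - 31*P/1170 (J(P) = 2 - (((28 + P) + P)/156 + P/15)/3 = 2 - ((28 + 2*P)*(1/156) + P*(1/15))/3 = 2 - ((7/39 + P/78) + P/15)/3 = 2 - (7/39 + 31*P/390)/3 = 2 + (-7/117 - 31*P/1170) = 227/117 - 31*P/1170)
1/(18987 + J((-130 - 132)*(G(-4) + 157))) = 1/(18987 + (227/117 - 31*(-130 - 132)*(-1 + 157)/1170)) = 1/(18987 + (227/117 - (-4061)*156/585)) = 1/(18987 + (227/117 - 31/1170*(-40872))) = 1/(18987 + (227/117 + 16244/15)) = 1/(18987 + 634651/585) = 1/(11742046/585) = 585/11742046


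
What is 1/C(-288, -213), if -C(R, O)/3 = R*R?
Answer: -1/248832 ≈ -4.0188e-6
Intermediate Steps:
C(R, O) = -3*R² (C(R, O) = -3*R*R = -3*R²)
1/C(-288, -213) = 1/(-3*(-288)²) = 1/(-3*82944) = 1/(-248832) = -1/248832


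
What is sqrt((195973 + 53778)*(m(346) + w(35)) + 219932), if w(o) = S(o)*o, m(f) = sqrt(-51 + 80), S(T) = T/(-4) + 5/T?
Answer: sqrt(-300070227 + 999004*sqrt(29))/2 ≈ 8583.3*I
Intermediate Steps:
S(T) = 5/T - T/4 (S(T) = T*(-1/4) + 5/T = -T/4 + 5/T = 5/T - T/4)
m(f) = sqrt(29)
w(o) = o*(5/o - o/4) (w(o) = (5/o - o/4)*o = o*(5/o - o/4))
sqrt((195973 + 53778)*(m(346) + w(35)) + 219932) = sqrt((195973 + 53778)*(sqrt(29) + (5 - 1/4*35**2)) + 219932) = sqrt(249751*(sqrt(29) + (5 - 1/4*1225)) + 219932) = sqrt(249751*(sqrt(29) + (5 - 1225/4)) + 219932) = sqrt(249751*(sqrt(29) - 1205/4) + 219932) = sqrt(249751*(-1205/4 + sqrt(29)) + 219932) = sqrt((-300949955/4 + 249751*sqrt(29)) + 219932) = sqrt(-300070227/4 + 249751*sqrt(29))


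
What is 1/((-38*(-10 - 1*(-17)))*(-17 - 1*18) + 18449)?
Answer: 1/27759 ≈ 3.6024e-5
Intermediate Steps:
1/((-38*(-10 - 1*(-17)))*(-17 - 1*18) + 18449) = 1/((-38*(-10 + 17))*(-17 - 18) + 18449) = 1/(-38*7*(-35) + 18449) = 1/(-266*(-35) + 18449) = 1/(9310 + 18449) = 1/27759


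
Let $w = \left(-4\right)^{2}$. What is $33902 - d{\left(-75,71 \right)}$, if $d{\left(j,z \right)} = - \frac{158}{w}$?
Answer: $\frac{271295}{8} \approx 33912.0$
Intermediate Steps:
$w = 16$
$d{\left(j,z \right)} = - \frac{79}{8}$ ($d{\left(j,z \right)} = - \frac{158}{16} = \left(-158\right) \frac{1}{16} = - \frac{79}{8}$)
$33902 - d{\left(-75,71 \right)} = 33902 - - \frac{79}{8} = 33902 + \frac{79}{8} = \frac{271295}{8}$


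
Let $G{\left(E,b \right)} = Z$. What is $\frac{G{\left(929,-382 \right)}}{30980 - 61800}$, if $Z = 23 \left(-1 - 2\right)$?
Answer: $\frac{3}{1340} \approx 0.0022388$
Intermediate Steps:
$Z = -69$ ($Z = 23 \left(-1 - 2\right) = 23 \left(-3\right) = -69$)
$G{\left(E,b \right)} = -69$
$\frac{G{\left(929,-382 \right)}}{30980 - 61800} = - \frac{69}{30980 - 61800} = - \frac{69}{-30820} = \left(-69\right) \left(- \frac{1}{30820}\right) = \frac{3}{1340}$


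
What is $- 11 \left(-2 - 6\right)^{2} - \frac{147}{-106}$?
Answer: $- \frac{74477}{106} \approx -702.61$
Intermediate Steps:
$- 11 \left(-2 - 6\right)^{2} - \frac{147}{-106} = - 11 \left(-8\right)^{2} - - \frac{147}{106} = \left(-11\right) 64 + \frac{147}{106} = -704 + \frac{147}{106} = - \frac{74477}{106}$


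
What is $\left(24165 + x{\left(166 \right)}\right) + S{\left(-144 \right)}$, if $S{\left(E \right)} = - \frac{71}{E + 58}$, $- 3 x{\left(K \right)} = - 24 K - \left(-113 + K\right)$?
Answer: $\frac{6581965}{258} \approx 25512.0$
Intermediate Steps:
$x{\left(K \right)} = - \frac{113}{3} + \frac{25 K}{3}$ ($x{\left(K \right)} = - \frac{- 24 K - \left(-113 + K\right)}{3} = - \frac{113 - 25 K}{3} = - \frac{113}{3} + \frac{25 K}{3}$)
$S{\left(E \right)} = - \frac{71}{58 + E}$
$\left(24165 + x{\left(166 \right)}\right) + S{\left(-144 \right)} = \left(24165 + \left(- \frac{113}{3} + \frac{25}{3} \cdot 166\right)\right) - \frac{71}{58 - 144} = \left(24165 + \left(- \frac{113}{3} + \frac{4150}{3}\right)\right) - \frac{71}{-86} = \left(24165 + \frac{4037}{3}\right) - - \frac{71}{86} = \frac{76532}{3} + \frac{71}{86} = \frac{6581965}{258}$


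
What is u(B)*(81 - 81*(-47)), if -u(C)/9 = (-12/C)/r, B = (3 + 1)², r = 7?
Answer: 26244/7 ≈ 3749.1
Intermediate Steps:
B = 16 (B = 4² = 16)
u(C) = 108/(7*C) (u(C) = -9*(-12/C)/7 = -(-108)/(7*C) = 108/(7*C))
u(B)*(81 - 81*(-47)) = ((108/7)/16)*(81 - 81*(-47)) = ((108/7)*(1/16))*(81 + 3807) = (27/28)*3888 = 26244/7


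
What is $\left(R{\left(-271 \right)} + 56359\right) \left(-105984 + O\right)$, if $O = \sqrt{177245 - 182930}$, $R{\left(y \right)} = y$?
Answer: $-5944430592 + 56088 i \sqrt{5685} \approx -5.9444 \cdot 10^{9} + 4.229 \cdot 10^{6} i$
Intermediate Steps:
$O = i \sqrt{5685}$ ($O = \sqrt{-5685} = i \sqrt{5685} \approx 75.399 i$)
$\left(R{\left(-271 \right)} + 56359\right) \left(-105984 + O\right) = \left(-271 + 56359\right) \left(-105984 + i \sqrt{5685}\right) = 56088 \left(-105984 + i \sqrt{5685}\right) = -5944430592 + 56088 i \sqrt{5685}$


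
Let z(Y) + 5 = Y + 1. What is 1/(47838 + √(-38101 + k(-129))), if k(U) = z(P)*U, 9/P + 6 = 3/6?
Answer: 526218/25173627797 - I*√4522243/25173627797 ≈ 2.0904e-5 - 8.4476e-8*I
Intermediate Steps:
P = -18/11 (P = 9/(-6 + 3/6) = 9/(-6 + 3*(⅙)) = 9/(-6 + ½) = 9/(-11/2) = 9*(-2/11) = -18/11 ≈ -1.6364)
z(Y) = -4 + Y (z(Y) = -5 + (Y + 1) = -5 + (1 + Y) = -4 + Y)
k(U) = -62*U/11 (k(U) = (-4 - 18/11)*U = -62*U/11)
1/(47838 + √(-38101 + k(-129))) = 1/(47838 + √(-38101 - 62/11*(-129))) = 1/(47838 + √(-38101 + 7998/11)) = 1/(47838 + √(-411113/11)) = 1/(47838 + I*√4522243/11)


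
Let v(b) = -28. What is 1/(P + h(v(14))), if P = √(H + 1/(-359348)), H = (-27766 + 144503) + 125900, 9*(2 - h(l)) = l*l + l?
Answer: 29466536/84774864723 + 10*√313319548323199/84774864723 ≈ 0.0024356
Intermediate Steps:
h(l) = 2 - l/9 - l²/9 (h(l) = 2 - (l*l + l)/9 = 2 - (l² + l)/9 = 2 - (l + l²)/9 = 2 + (-l/9 - l²/9) = 2 - l/9 - l²/9)
H = 242637 (H = 116737 + 125900 = 242637)
P = 5*√313319548323199/179674 (P = √(242637 + 1/(-359348)) = √(242637 - 1/359348) = √(87191120675/359348) = 5*√313319548323199/179674 ≈ 492.58)
1/(P + h(v(14))) = 1/(5*√313319548323199/179674 + (2 - ⅑*(-28) - ⅑*(-28)²)) = 1/(5*√313319548323199/179674 + (2 + 28/9 - ⅑*784)) = 1/(5*√313319548323199/179674 + (2 + 28/9 - 784/9)) = 1/(5*√313319548323199/179674 - 82) = 1/(-82 + 5*√313319548323199/179674)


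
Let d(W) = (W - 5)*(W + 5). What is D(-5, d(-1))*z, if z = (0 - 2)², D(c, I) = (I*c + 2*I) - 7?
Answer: 260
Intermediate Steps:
d(W) = (-5 + W)*(5 + W)
D(c, I) = -7 + 2*I + I*c (D(c, I) = (2*I + I*c) - 7 = -7 + 2*I + I*c)
z = 4 (z = (-2)² = 4)
D(-5, d(-1))*z = (-7 + 2*(-25 + (-1)²) + (-25 + (-1)²)*(-5))*4 = (-7 + 2*(-25 + 1) + (-25 + 1)*(-5))*4 = (-7 + 2*(-24) - 24*(-5))*4 = (-7 - 48 + 120)*4 = 65*4 = 260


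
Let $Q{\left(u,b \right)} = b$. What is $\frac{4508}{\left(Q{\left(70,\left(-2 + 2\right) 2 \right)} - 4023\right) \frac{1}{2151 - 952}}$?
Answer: $- \frac{5405092}{4023} \approx -1343.5$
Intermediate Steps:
$\frac{4508}{\left(Q{\left(70,\left(-2 + 2\right) 2 \right)} - 4023\right) \frac{1}{2151 - 952}} = \frac{4508}{\left(\left(-2 + 2\right) 2 - 4023\right) \frac{1}{2151 - 952}} = \frac{4508}{\left(0 \cdot 2 - 4023\right) \frac{1}{1199}} = \frac{4508}{\left(0 - 4023\right) \frac{1}{1199}} = \frac{4508}{\left(-4023\right) \frac{1}{1199}} = \frac{4508}{- \frac{4023}{1199}} = 4508 \left(- \frac{1199}{4023}\right) = - \frac{5405092}{4023}$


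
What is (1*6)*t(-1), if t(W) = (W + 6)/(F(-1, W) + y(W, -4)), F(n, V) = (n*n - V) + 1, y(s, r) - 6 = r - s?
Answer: 5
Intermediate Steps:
y(s, r) = 6 + r - s (y(s, r) = 6 + (r - s) = 6 + r - s)
F(n, V) = 1 + n² - V (F(n, V) = (n² - V) + 1 = 1 + n² - V)
t(W) = (6 + W)/(4 - 2*W) (t(W) = (W + 6)/((1 + (-1)² - W) + (6 - 4 - W)) = (6 + W)/((1 + 1 - W) + (2 - W)) = (6 + W)/((2 - W) + (2 - W)) = (6 + W)/(4 - 2*W))
(1*6)*t(-1) = (1*6)*((-6 - 1*(-1))/(2*(-2 - 1))) = 6*((½)*(-6 + 1)/(-3)) = 6*((½)*(-⅓)*(-5)) = 6*(⅚) = 5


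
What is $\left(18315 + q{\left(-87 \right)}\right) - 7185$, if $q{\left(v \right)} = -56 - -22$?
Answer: $11096$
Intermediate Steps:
$q{\left(v \right)} = -34$ ($q{\left(v \right)} = -56 + 22 = -34$)
$\left(18315 + q{\left(-87 \right)}\right) - 7185 = \left(18315 - 34\right) - 7185 = 18281 - 7185 = 11096$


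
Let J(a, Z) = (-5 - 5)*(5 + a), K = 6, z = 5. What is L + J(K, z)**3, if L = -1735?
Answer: -1332735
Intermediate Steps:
J(a, Z) = -50 - 10*a (J(a, Z) = -10*(5 + a) = -50 - 10*a)
L + J(K, z)**3 = -1735 + (-50 - 10*6)**3 = -1735 + (-50 - 60)**3 = -1735 + (-110)**3 = -1735 - 1331000 = -1332735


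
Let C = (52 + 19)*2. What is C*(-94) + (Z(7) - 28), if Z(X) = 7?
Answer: -13369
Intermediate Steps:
C = 142 (C = 71*2 = 142)
C*(-94) + (Z(7) - 28) = 142*(-94) + (7 - 28) = -13348 - 21 = -13369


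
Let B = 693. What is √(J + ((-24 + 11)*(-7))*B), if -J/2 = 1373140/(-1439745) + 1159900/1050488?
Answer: √90158343125103069072869622/37810871139 ≈ 251.12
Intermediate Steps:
J = -11374656659/37810871139 (J = -2*(1373140/(-1439745) + 1159900/1050488) = -2*(1373140*(-1/1439745) + 1159900*(1/1050488)) = -2*(-274628/287949 + 289975/262622) = -2*11374656659/75621742278 = -11374656659/37810871139 ≈ -0.30083)
√(J + ((-24 + 11)*(-7))*B) = √(-11374656659/37810871139 + ((-24 + 11)*(-7))*693) = √(-11374656659/37810871139 - 13*(-7)*693) = √(-11374656659/37810871139 + 91*693) = √(-11374656659/37810871139 + 63063) = √(2384455591982098/37810871139) = √90158343125103069072869622/37810871139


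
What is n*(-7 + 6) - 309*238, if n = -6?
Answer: -73536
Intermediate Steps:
n*(-7 + 6) - 309*238 = -6*(-7 + 6) - 309*238 = -6*(-1) - 73542 = 6 - 73542 = -73536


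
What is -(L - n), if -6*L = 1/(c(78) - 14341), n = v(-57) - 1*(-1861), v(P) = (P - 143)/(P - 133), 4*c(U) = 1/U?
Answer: 158299478201/85013429 ≈ 1862.1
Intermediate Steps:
c(U) = 1/(4*U)
v(P) = (-143 + P)/(-133 + P)
n = 35379/19 (n = (-143 - 57)/(-133 - 57) - 1*(-1861) = -200/(-190) + 1861 = -1/190*(-200) + 1861 = 20/19 + 1861 = 35379/19 ≈ 1862.1)
L = 52/4474391 (L = -1/(6*((¼)/78 - 14341)) = -1/(6*((¼)*(1/78) - 14341)) = -1/(6*(1/312 - 14341)) = -1/(6*(-4474391/312)) = -⅙*(-312/4474391) = 52/4474391 ≈ 1.1622e-5)
-(L - n) = -(52/4474391 - 1*35379/19) = -(52/4474391 - 35379/19) = -1*(-158299478201/85013429) = 158299478201/85013429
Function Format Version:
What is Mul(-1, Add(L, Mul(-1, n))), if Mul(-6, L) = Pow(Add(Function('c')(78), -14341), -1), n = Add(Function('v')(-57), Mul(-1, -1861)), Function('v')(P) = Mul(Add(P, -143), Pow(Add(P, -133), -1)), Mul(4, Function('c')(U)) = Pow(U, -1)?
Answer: Rational(158299478201, 85013429) ≈ 1862.1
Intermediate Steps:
Function('c')(U) = Mul(Rational(1, 4), Pow(U, -1))
Function('v')(P) = Mul(Pow(Add(-133, P), -1), Add(-143, P)) (Function('v')(P) = Mul(Add(-143, P), Pow(Add(-133, P), -1)) = Mul(Pow(Add(-133, P), -1), Add(-143, P)))
n = Rational(35379, 19) (n = Add(Mul(Pow(Add(-133, -57), -1), Add(-143, -57)), Mul(-1, -1861)) = Add(Mul(Pow(-190, -1), -200), 1861) = Add(Mul(Rational(-1, 190), -200), 1861) = Add(Rational(20, 19), 1861) = Rational(35379, 19) ≈ 1862.1)
L = Rational(52, 4474391) (L = Mul(Rational(-1, 6), Pow(Add(Mul(Rational(1, 4), Pow(78, -1)), -14341), -1)) = Mul(Rational(-1, 6), Pow(Add(Mul(Rational(1, 4), Rational(1, 78)), -14341), -1)) = Mul(Rational(-1, 6), Pow(Add(Rational(1, 312), -14341), -1)) = Mul(Rational(-1, 6), Pow(Rational(-4474391, 312), -1)) = Mul(Rational(-1, 6), Rational(-312, 4474391)) = Rational(52, 4474391) ≈ 1.1622e-5)
Mul(-1, Add(L, Mul(-1, n))) = Mul(-1, Add(Rational(52, 4474391), Mul(-1, Rational(35379, 19)))) = Mul(-1, Add(Rational(52, 4474391), Rational(-35379, 19))) = Mul(-1, Rational(-158299478201, 85013429)) = Rational(158299478201, 85013429)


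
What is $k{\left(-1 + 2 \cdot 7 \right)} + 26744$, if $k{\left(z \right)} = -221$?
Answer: $26523$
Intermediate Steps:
$k{\left(-1 + 2 \cdot 7 \right)} + 26744 = -221 + 26744 = 26523$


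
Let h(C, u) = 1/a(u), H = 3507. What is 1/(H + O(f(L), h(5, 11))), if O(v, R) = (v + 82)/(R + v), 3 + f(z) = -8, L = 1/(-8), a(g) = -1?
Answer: 12/42013 ≈ 0.00028563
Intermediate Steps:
L = -1/8 ≈ -0.12500
f(z) = -11 (f(z) = -3 - 8 = -11)
h(C, u) = -1 (h(C, u) = 1/(-1) = -1)
O(v, R) = (82 + v)/(R + v)
1/(H + O(f(L), h(5, 11))) = 1/(3507 + (82 - 11)/(-1 - 11)) = 1/(3507 + 71/(-12)) = 1/(3507 - 1/12*71) = 1/(3507 - 71/12) = 1/(42013/12) = 12/42013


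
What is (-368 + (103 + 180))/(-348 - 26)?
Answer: 5/22 ≈ 0.22727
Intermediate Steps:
(-368 + (103 + 180))/(-348 - 26) = (-368 + 283)/(-374) = -85*(-1/374) = 5/22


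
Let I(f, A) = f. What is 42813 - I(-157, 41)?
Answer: 42970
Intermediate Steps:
42813 - I(-157, 41) = 42813 - 1*(-157) = 42813 + 157 = 42970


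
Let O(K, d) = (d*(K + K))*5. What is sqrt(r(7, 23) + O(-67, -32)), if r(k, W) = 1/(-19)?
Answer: sqrt(7739821)/19 ≈ 146.42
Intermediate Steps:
O(K, d) = 10*K*d (O(K, d) = (d*(2*K))*5 = (2*K*d)*5 = 10*K*d)
r(k, W) = -1/19
sqrt(r(7, 23) + O(-67, -32)) = sqrt(-1/19 + 10*(-67)*(-32)) = sqrt(-1/19 + 21440) = sqrt(407359/19) = sqrt(7739821)/19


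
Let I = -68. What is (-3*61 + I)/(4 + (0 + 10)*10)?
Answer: -251/104 ≈ -2.4135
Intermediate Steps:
(-3*61 + I)/(4 + (0 + 10)*10) = (-3*61 - 68)/(4 + (0 + 10)*10) = (-183 - 68)/(4 + 10*10) = -251/(4 + 100) = -251/104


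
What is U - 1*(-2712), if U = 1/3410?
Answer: 9247921/3410 ≈ 2712.0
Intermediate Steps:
U = 1/3410 ≈ 0.00029326
U - 1*(-2712) = 1/3410 - 1*(-2712) = 1/3410 + 2712 = 9247921/3410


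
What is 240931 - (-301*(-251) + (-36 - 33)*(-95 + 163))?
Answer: 170072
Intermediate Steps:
240931 - (-301*(-251) + (-36 - 33)*(-95 + 163)) = 240931 - (75551 - 69*68) = 240931 - (75551 - 4692) = 240931 - 1*70859 = 240931 - 70859 = 170072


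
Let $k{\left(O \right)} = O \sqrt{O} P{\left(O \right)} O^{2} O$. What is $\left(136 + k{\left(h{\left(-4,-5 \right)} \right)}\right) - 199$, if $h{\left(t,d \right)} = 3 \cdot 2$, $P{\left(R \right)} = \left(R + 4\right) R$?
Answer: $-63 + 77760 \sqrt{6} \approx 1.9041 \cdot 10^{5}$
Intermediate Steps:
$P{\left(R \right)} = R \left(4 + R\right)$ ($P{\left(R \right)} = \left(4 + R\right) R = R \left(4 + R\right)$)
$h{\left(t,d \right)} = 6$
$k{\left(O \right)} = O^{\frac{11}{2}} \left(4 + O\right)$ ($k{\left(O \right)} = O \sqrt{O} O \left(4 + O\right) O^{2} O = O^{\frac{3}{2}} O^{3} \left(4 + O\right) O = O^{\frac{9}{2}} \left(4 + O\right) O = O^{\frac{11}{2}} \left(4 + O\right)$)
$\left(136 + k{\left(h{\left(-4,-5 \right)} \right)}\right) - 199 = \left(136 + 6^{\frac{11}{2}} \left(4 + 6\right)\right) - 199 = \left(136 + 7776 \sqrt{6} \cdot 10\right) - 199 = \left(136 + 77760 \sqrt{6}\right) - 199 = -63 + 77760 \sqrt{6}$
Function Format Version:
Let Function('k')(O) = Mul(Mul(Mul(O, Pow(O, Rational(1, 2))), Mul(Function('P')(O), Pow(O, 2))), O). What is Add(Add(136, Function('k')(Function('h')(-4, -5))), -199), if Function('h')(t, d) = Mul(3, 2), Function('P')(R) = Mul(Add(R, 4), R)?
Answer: Add(-63, Mul(77760, Pow(6, Rational(1, 2)))) ≈ 1.9041e+5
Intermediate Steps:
Function('P')(R) = Mul(R, Add(4, R)) (Function('P')(R) = Mul(Add(4, R), R) = Mul(R, Add(4, R)))
Function('h')(t, d) = 6
Function('k')(O) = Mul(Pow(O, Rational(11, 2)), Add(4, O)) (Function('k')(O) = Mul(Mul(Mul(O, Pow(O, Rational(1, 2))), Mul(Mul(O, Add(4, O)), Pow(O, 2))), O) = Mul(Mul(Pow(O, Rational(3, 2)), Mul(Pow(O, 3), Add(4, O))), O) = Mul(Mul(Pow(O, Rational(9, 2)), Add(4, O)), O) = Mul(Pow(O, Rational(11, 2)), Add(4, O)))
Add(Add(136, Function('k')(Function('h')(-4, -5))), -199) = Add(Add(136, Mul(Pow(6, Rational(11, 2)), Add(4, 6))), -199) = Add(Add(136, Mul(Mul(7776, Pow(6, Rational(1, 2))), 10)), -199) = Add(Add(136, Mul(77760, Pow(6, Rational(1, 2)))), -199) = Add(-63, Mul(77760, Pow(6, Rational(1, 2))))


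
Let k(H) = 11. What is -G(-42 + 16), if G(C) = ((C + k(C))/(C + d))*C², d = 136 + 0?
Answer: 1014/11 ≈ 92.182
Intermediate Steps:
d = 136
G(C) = C²*(11 + C)/(136 + C) (G(C) = ((C + 11)/(C + 136))*C² = ((11 + C)/(136 + C))*C² = C²*(11 + C)/(136 + C))
-G(-42 + 16) = -(-42 + 16)²*(11 + (-42 + 16))/(136 + (-42 + 16)) = -(-26)²*(11 - 26)/(136 - 26) = -676*(-15)/110 = -1*(-1014/11) = 1014/11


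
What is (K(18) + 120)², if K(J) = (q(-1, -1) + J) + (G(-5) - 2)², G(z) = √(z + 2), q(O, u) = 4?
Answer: 20401 - 1144*I*√3 ≈ 20401.0 - 1981.5*I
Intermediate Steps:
G(z) = √(2 + z)
K(J) = 4 + J + (-2 + I*√3)² (K(J) = (4 + J) + (√(2 - 5) - 2)² = (4 + J) + (√(-3) - 2)² = (4 + J) + (I*√3 - 2)² = (4 + J) + (-2 + I*√3)² = 4 + J + (-2 + I*√3)²)
(K(18) + 120)² = ((5 + 18 - 4*I*√3) + 120)² = ((23 - 4*I*√3) + 120)² = (143 - 4*I*√3)²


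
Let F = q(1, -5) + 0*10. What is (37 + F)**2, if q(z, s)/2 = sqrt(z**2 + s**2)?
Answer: 1473 + 148*sqrt(26) ≈ 2227.7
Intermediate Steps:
q(z, s) = 2*sqrt(s**2 + z**2) (q(z, s) = 2*sqrt(z**2 + s**2) = 2*sqrt(s**2 + z**2))
F = 2*sqrt(26) (F = 2*sqrt((-5)**2 + 1**2) + 0*10 = 2*sqrt(25 + 1) + 0 = 2*sqrt(26) + 0 = 2*sqrt(26) ≈ 10.198)
(37 + F)**2 = (37 + 2*sqrt(26))**2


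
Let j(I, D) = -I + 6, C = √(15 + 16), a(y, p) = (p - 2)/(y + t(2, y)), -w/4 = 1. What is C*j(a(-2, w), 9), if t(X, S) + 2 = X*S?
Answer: 21*√31/4 ≈ 29.231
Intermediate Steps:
t(X, S) = -2 + S*X (t(X, S) = -2 + X*S = -2 + S*X)
w = -4 (w = -4*1 = -4)
a(y, p) = (-2 + p)/(-2 + 3*y) (a(y, p) = (p - 2)/(y + (-2 + y*2)) = (-2 + p)/(y + (-2 + 2*y)) = (-2 + p)/(-2 + 3*y))
C = √31 ≈ 5.5678
j(I, D) = 6 - I
C*j(a(-2, w), 9) = √31*(6 - (-2 - 4)/(-2 + 3*(-2))) = √31*(6 - (-6)/(-2 - 6)) = √31*(6 - (-6)/(-8)) = √31*(6 - (-1)*(-6)/8) = √31*(6 - 1*¾) = √31*(6 - ¾) = √31*(21/4) = 21*√31/4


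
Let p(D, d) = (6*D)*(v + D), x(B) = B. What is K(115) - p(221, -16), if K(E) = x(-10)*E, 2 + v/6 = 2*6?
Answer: -373756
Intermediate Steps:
v = 60 (v = -12 + 6*(2*6) = -12 + 6*12 = -12 + 72 = 60)
K(E) = -10*E
p(D, d) = 6*D*(60 + D) (p(D, d) = (6*D)*(60 + D) = 6*D*(60 + D))
K(115) - p(221, -16) = -10*115 - 6*221*(60 + 221) = -1150 - 6*221*281 = -1150 - 1*372606 = -1150 - 372606 = -373756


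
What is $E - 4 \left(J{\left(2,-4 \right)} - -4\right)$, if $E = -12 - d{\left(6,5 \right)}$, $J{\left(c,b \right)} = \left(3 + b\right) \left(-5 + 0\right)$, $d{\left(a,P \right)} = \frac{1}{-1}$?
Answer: $-47$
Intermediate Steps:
$d{\left(a,P \right)} = -1$
$J{\left(c,b \right)} = -15 - 5 b$ ($J{\left(c,b \right)} = \left(3 + b\right) \left(-5\right) = -15 - 5 b$)
$E = -11$ ($E = -12 - -1 = -12 + 1 = -11$)
$E - 4 \left(J{\left(2,-4 \right)} - -4\right) = -11 - 4 \left(\left(-15 - -20\right) - -4\right) = -11 - 4 \left(\left(-15 + 20\right) + 4\right) = -11 - 4 \left(5 + 4\right) = -11 - 36 = -47$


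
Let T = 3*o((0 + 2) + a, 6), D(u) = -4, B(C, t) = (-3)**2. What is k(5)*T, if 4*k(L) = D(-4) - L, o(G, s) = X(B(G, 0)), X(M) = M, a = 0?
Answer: -243/4 ≈ -60.750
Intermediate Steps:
B(C, t) = 9
o(G, s) = 9
k(L) = -1 - L/4 (k(L) = (-4 - L)/4 = -1 - L/4)
T = 27 (T = 3*9 = 27)
k(5)*T = (-1 - 1/4*5)*27 = (-1 - 5/4)*27 = -9/4*27 = -243/4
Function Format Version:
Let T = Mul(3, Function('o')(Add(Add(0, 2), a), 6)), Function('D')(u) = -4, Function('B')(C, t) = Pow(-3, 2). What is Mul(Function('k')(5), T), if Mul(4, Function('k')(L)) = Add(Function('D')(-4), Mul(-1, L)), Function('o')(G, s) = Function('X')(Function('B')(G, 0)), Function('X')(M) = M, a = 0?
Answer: Rational(-243, 4) ≈ -60.750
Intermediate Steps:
Function('B')(C, t) = 9
Function('o')(G, s) = 9
Function('k')(L) = Add(-1, Mul(Rational(-1, 4), L)) (Function('k')(L) = Mul(Rational(1, 4), Add(-4, Mul(-1, L))) = Add(-1, Mul(Rational(-1, 4), L)))
T = 27 (T = Mul(3, 9) = 27)
Mul(Function('k')(5), T) = Mul(Add(-1, Mul(Rational(-1, 4), 5)), 27) = Mul(Add(-1, Rational(-5, 4)), 27) = Mul(Rational(-9, 4), 27) = Rational(-243, 4)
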